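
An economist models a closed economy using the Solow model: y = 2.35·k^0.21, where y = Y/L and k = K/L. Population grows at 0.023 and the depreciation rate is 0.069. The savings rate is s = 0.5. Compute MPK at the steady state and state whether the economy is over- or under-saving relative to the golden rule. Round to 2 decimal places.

n + δ = 0.023 + 0.069 = 0.092.
Steady-state k*: s·A·k^0.21 = 0.092·k gives k* = (0.5·2.35/0.092)^(1/0.79) ≈ 25.1372.
MPK = 0.21·2.35·25.1372^(-0.79) ≈ 0.0386.
MPK < n+δ = 0.092, so the economy is dynamically inefficient (over-saving).

over-saving; MPK ≈ 0.04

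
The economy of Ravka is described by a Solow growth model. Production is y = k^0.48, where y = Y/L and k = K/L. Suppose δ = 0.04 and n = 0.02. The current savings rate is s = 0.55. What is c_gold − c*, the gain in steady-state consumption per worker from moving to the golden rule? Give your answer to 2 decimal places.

Break-even investment rate: n + δ = 0.02 + 0.04 = 0.06.
Current steady state (s = 0.55): k* = (0.55/0.06)^(1/0.52) ≈ 70.8609, y* = 70.8609^0.48 ≈ 7.7303, c* = (1−0.55)·7.7303 ≈ 3.4786.
At the golden rule the marginal product of capital equals n+δ: 0.48·k^(0.48−1) = 0.06. Solving, k_gold = (0.48/0.06)^(1/0.52) ≈ 54.5395.
y_gold = 54.5395^0.48 ≈ 6.8174, c_gold = y_gold − 0.06·k_gold ≈ 3.5451.
Gain: Δc = 3.5451 − 3.4786 ≈ 0.0664.

Δc ≈ 0.07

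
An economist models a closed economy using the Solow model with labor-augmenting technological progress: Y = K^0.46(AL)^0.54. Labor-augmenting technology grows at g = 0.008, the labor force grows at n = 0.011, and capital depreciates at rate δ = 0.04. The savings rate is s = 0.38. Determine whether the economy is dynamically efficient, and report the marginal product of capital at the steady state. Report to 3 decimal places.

dynamically efficient; MPK ≈ 0.071

Capital per effective worker breaks even when investment replaces (n + g + δ)·k; here n + g + δ = 0.059.
Steady-state k*: s·k^0.46 = 0.059·k gives k* = (0.38/0.059)^(1/0.54) ≈ 31.4790.
MPK = 0.46·31.4790^(-0.54) ≈ 0.0714.
MPK > n+g+δ = 0.059, so the economy is dynamically efficient (under-saving).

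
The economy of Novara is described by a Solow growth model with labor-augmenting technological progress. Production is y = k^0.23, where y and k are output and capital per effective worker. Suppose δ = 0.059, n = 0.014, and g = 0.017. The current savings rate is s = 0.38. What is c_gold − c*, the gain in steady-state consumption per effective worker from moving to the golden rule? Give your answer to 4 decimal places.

Δc ≈ 0.0658

The effective depreciation rate is n + g + δ = 0.014 + 0.017 + 0.059 = 0.09.
Current steady state (s = 0.38): k* = (0.38/0.09)^(1/0.77) ≈ 6.4922, y* = 6.4922^0.23 ≈ 1.5376, c* = (1−0.38)·1.5376 ≈ 0.9533.
Setting f'(k) = n+g+δ gives 0.23·k^(0.23−1) = 0.09, hence k_gold = (0.23/0.09)^(1/0.77) ≈ 3.3822.
y_gold = 3.3822^0.23 ≈ 1.3235, c_gold = y_gold − 0.09·k_gold ≈ 1.0191.
Gain: Δc = 1.0191 − 0.9533 ≈ 0.0658.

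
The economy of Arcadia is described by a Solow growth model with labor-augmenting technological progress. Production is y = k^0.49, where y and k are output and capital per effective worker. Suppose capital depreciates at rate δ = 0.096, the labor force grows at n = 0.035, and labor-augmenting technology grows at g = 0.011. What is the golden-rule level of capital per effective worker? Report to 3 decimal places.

Capital per effective worker breaks even when investment replaces (n + g + δ)·k; here n + g + δ = 0.142.
Maximizing c = f(k) − (n+g+δ)·k gives f'(k) = n+g+δ, i.e. 0.49·k^(0.49−1) = 0.142, so k_gold = (0.49/0.142)^(1/0.51) ≈ 11.3428.

k_gold ≈ 11.343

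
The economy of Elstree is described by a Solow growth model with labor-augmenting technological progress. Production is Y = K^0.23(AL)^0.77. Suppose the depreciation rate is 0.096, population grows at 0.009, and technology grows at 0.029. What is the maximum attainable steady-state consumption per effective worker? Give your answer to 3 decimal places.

The effective depreciation rate is n + g + δ = 0.009 + 0.029 + 0.096 = 0.134.
Golden rule sets MPK = n+g+δ: 0.23·k^(0.23−1) = 0.134, so k_gold = (0.23/0.134)^(1/0.77) ≈ 2.0170.
y_gold = 2.0170^0.23 ≈ 1.1751.
c_gold = y_gold − (n+g+δ)·k_gold = 1.1751 − 0.134·2.0170 ≈ 0.9048.

c_gold ≈ 0.905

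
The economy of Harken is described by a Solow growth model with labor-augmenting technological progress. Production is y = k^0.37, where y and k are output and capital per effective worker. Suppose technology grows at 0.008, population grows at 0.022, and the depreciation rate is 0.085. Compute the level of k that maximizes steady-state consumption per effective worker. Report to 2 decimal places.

The effective depreciation rate is n + g + δ = 0.022 + 0.008 + 0.085 = 0.115.
Setting f'(k) = n+g+δ gives 0.37·k^(0.37−1) = 0.115, hence k_gold = (0.37/0.115)^(1/0.63) ≈ 6.3909.

k_gold ≈ 6.39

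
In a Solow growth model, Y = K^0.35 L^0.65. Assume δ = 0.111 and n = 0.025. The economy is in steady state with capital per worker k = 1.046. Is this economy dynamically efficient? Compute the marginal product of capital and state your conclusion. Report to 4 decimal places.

dynamically efficient; MPK ≈ 0.3399

Break-even investment rate: n + δ = 0.025 + 0.111 = 0.136.
MPK = 0.35·k^(0.35−1) = 0.35·1.046^(-0.65) ≈ 0.3399.
MPK > 0.136, so the economy is dynamically efficient (under-saving).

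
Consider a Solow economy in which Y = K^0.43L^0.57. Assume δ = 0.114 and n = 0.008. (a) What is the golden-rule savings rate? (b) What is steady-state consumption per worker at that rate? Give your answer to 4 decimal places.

Break-even investment rate: n + δ = 0.008 + 0.114 = 0.122.
For Cobb-Douglas, s_gold equals capital's share: s_gold = 0.43.
Maximizing c = f(k) − (n+δ)·k gives f'(k) = n+δ, i.e. 0.43·k^(0.43−1) = 0.122, so k_gold = (0.43/0.122)^(1/0.57) ≈ 9.1167.
y_gold = 9.1167^0.43 ≈ 2.5866; c_gold = (1−0.43)·y_gold ≈ 1.4744.

(a) s_gold = 0.4300; (b) c_gold ≈ 1.4744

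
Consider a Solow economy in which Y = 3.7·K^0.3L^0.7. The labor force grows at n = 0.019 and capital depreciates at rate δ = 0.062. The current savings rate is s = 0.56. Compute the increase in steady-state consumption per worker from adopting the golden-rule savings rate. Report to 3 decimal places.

Break-even investment rate: n + δ = 0.019 + 0.062 = 0.081.
Current steady state (s = 0.56): k* = (0.56·3.7/0.081)^(1/0.7) ≈ 102.6343, y* = 3.7·102.6343^0.3 ≈ 14.8453, c* = (1−0.56)·14.8453 ≈ 6.5319.
At the golden rule the marginal product of capital equals n+δ: 0.3·3.7·k^(0.3−1) = 0.081. Solving, k_gold = (0.3·3.7/0.081)^(1/0.7) ≈ 42.0779.
y_gold = 3.7·42.0779^0.3 ≈ 11.3610, c_gold = y_gold − 0.081·k_gold ≈ 7.9527.
Gain: Δc = 7.9527 − 6.5319 ≈ 1.4208.

Δc ≈ 1.421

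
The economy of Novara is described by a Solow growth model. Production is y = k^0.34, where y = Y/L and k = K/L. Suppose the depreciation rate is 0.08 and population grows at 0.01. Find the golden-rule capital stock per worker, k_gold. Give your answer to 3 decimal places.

Capital per worker breaks even when investment replaces (n + δ)·k; here n + δ = 0.09.
Setting f'(k) = n+δ gives 0.34·k^(0.34−1) = 0.09, hence k_gold = (0.34/0.09)^(1/0.66) ≈ 7.4920.

k_gold ≈ 7.492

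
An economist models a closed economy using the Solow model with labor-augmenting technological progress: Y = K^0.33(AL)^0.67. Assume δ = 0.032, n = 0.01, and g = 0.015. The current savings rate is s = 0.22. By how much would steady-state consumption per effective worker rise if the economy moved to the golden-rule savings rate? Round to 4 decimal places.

The effective depreciation rate is n + g + δ = 0.01 + 0.015 + 0.032 = 0.057.
Current steady state (s = 0.22): k* = (0.22/0.057)^(1/0.67) ≈ 7.5066, y* = 7.5066^0.33 ≈ 1.9449, c* = (1−0.22)·1.9449 ≈ 1.5170.
Maximizing c = f(k) − (n+g+δ)·k gives f'(k) = n+g+δ, i.e. 0.33·k^(0.33−1) = 0.057, so k_gold = (0.33/0.057)^(1/0.67) ≈ 13.7489.
y_gold = 13.7489^0.33 ≈ 2.3748, c_gold = y_gold − 0.057·k_gold ≈ 1.5911.
Gain: Δc = 1.5911 − 1.5170 ≈ 0.0741.

Δc ≈ 0.0741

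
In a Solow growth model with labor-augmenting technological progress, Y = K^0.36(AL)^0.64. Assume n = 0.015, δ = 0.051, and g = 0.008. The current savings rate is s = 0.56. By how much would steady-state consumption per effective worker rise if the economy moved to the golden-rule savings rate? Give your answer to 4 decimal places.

Δc ≈ 0.1847

Capital per effective worker breaks even when investment replaces (n + g + δ)·k; here n + g + δ = 0.074.
Current steady state (s = 0.56): k* = (0.56/0.074)^(1/0.64) ≈ 23.6249, y* = 23.6249^0.36 ≈ 3.1219, c* = (1−0.56)·3.1219 ≈ 1.3736.
At the golden rule the marginal product of capital equals n+g+δ: 0.36·k^(0.36−1) = 0.074. Solving, k_gold = (0.36/0.074)^(1/0.64) ≈ 11.8454.
y_gold = 11.8454^0.36 ≈ 2.4349, c_gold = y_gold − 0.074·k_gold ≈ 1.5583.
Gain: Δc = 1.5583 − 1.3736 ≈ 0.1847.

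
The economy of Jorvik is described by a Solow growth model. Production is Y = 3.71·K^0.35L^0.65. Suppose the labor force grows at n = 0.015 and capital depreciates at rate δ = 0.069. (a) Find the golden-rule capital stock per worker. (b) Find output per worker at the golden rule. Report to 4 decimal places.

n + δ = 0.015 + 0.069 = 0.084.
Setting f'(k) = n+δ gives 0.35·3.71·k^(0.35−1) = 0.084, hence k_gold = (0.35·3.71/0.084)^(1/0.65) ≈ 67.5276.
y_gold = 3.71·67.5276^0.35 ≈ 16.2066.

(a) k_gold ≈ 67.5276; (b) y_gold ≈ 16.2066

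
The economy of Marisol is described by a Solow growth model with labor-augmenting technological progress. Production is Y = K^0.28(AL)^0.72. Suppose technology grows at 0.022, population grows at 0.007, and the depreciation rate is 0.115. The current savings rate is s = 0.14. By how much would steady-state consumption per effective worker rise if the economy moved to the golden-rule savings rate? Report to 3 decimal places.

Δc ≈ 0.082

n + g + δ = 0.007 + 0.022 + 0.115 = 0.144.
Current steady state (s = 0.14): k* = (0.14/0.144)^(1/0.72) ≈ 0.9616, y* = 0.9616^0.28 ≈ 0.9891, c* = (1−0.14)·0.9891 ≈ 0.8506.
Setting f'(k) = n+g+δ gives 0.28·k^(0.28−1) = 0.144, hence k_gold = (0.28/0.144)^(1/0.72) ≈ 2.5183.
y_gold = 2.5183^0.28 ≈ 1.2951, c_gold = y_gold − 0.144·k_gold ≈ 0.9325.
Gain: Δc = 0.9325 − 0.8506 ≈ 0.0819.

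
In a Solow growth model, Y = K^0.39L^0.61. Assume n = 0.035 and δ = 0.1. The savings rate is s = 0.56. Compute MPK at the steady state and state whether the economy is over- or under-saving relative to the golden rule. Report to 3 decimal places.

Capital per worker breaks even when investment replaces (n + δ)·k; here n + δ = 0.135.
Steady-state k*: s·k^0.39 = 0.135·k gives k* = (0.56/0.135)^(1/0.61) ≈ 10.3009.
MPK = 0.39·10.3009^(-0.61) ≈ 0.0940.
MPK < n+δ = 0.135, so the economy is dynamically inefficient (over-saving).

over-saving; MPK ≈ 0.094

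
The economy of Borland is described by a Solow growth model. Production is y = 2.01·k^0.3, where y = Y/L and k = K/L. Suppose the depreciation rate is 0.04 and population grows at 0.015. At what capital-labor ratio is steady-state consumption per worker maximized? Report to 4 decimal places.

k_gold ≈ 30.5949

Break-even investment rate: n + δ = 0.015 + 0.04 = 0.055.
Golden rule sets MPK = n+δ: 0.3·2.01·k^(0.3−1) = 0.055, so k_gold = (0.3·2.01/0.055)^(1/0.7) ≈ 30.5949.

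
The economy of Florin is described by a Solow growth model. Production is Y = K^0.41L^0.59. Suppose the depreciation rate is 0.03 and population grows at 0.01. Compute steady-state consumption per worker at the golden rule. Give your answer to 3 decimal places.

c_gold ≈ 2.973

The effective depreciation rate is n + δ = 0.01 + 0.03 = 0.04.
At the golden rule the marginal product of capital equals n+δ: 0.41·k^(0.41−1) = 0.04. Solving, k_gold = (0.41/0.04)^(1/0.59) ≈ 51.6525.
y_gold = 51.6525^0.41 ≈ 5.0393.
c_gold = y_gold − (n+δ)·k_gold = 5.0393 − 0.04·51.6525 ≈ 2.9732.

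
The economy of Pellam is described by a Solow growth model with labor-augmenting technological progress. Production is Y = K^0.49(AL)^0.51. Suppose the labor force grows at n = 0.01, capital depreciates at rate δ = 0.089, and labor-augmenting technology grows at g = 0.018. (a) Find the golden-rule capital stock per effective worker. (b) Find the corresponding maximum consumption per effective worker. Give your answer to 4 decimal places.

(a) k_gold ≈ 16.5817; (b) c_gold ≈ 2.0192

n + g + δ = 0.01 + 0.018 + 0.089 = 0.117.
Golden rule sets MPK = n+g+δ: 0.49·k^(0.49−1) = 0.117, so k_gold = (0.49/0.117)^(1/0.51) ≈ 16.5817.
y_gold = 16.5817^0.49 ≈ 3.9593; c_gold = y_gold − 0.117·k_gold ≈ 2.0192.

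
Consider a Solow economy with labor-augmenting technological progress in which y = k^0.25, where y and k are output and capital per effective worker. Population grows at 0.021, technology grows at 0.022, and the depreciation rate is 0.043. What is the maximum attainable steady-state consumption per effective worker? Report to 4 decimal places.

c_gold ≈ 1.0704

n + g + δ = 0.021 + 0.022 + 0.043 = 0.086.
Golden rule sets MPK = n+g+δ: 0.25·k^(0.25−1) = 0.086, so k_gold = (0.25/0.086)^(1/0.75) ≈ 4.1488.
y_gold = 4.1488^0.25 ≈ 1.4272.
c_gold = y_gold − (n+g+δ)·k_gold = 1.4272 − 0.086·4.1488 ≈ 1.0704.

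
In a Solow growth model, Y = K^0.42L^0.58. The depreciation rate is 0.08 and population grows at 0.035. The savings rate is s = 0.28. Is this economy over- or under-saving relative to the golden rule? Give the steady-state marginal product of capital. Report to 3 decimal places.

Break-even investment rate: n + δ = 0.035 + 0.08 = 0.115.
Steady-state k*: s·k^0.42 = 0.115·k gives k* = (0.28/0.115)^(1/0.58) ≈ 4.6378.
MPK = 0.42·4.6378^(-0.58) ≈ 0.1725.
MPK > n+δ = 0.115, so the economy is dynamically efficient (under-saving).

under-saving; MPK ≈ 0.172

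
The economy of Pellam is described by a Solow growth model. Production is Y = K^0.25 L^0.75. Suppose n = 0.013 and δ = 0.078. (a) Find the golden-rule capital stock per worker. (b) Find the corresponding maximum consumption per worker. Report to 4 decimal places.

(a) k_gold ≈ 3.8477; (b) c_gold ≈ 1.0504

Capital per worker breaks even when investment replaces (n + δ)·k; here n + δ = 0.091.
Maximizing c = f(k) − (n+δ)·k gives f'(k) = n+δ, i.e. 0.25·k^(0.25−1) = 0.091, so k_gold = (0.25/0.091)^(1/0.75) ≈ 3.8477.
y_gold = 3.8477^0.25 ≈ 1.4006; c_gold = y_gold − 0.091·k_gold ≈ 1.0504.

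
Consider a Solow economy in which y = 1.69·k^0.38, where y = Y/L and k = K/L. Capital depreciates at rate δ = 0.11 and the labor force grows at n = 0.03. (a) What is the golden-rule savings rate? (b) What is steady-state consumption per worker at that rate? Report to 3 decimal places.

Break-even investment rate: n + δ = 0.03 + 0.11 = 0.14.
For Cobb-Douglas, s_gold equals capital's share: s_gold = 0.38.
Setting f'(k) = n+δ gives 0.38·1.69·k^(0.38−1) = 0.14, hence k_gold = (0.38·1.69/0.14)^(1/0.62) ≈ 11.6682.
y_gold = 1.69·11.6682^0.38 ≈ 4.2988; c_gold = (1−0.38)·y_gold ≈ 2.6653.

(a) s_gold = 0.380; (b) c_gold ≈ 2.665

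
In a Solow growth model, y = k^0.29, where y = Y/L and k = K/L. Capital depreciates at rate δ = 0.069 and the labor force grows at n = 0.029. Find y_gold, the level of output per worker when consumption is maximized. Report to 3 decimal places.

The effective depreciation rate is n + δ = 0.029 + 0.069 = 0.098.
At the golden rule the marginal product of capital equals n+δ: 0.29·k^(0.29−1) = 0.098. Solving, k_gold = (0.29/0.098)^(1/0.71) ≈ 4.6092.
Output: y_gold = k_gold^0.29 = 4.6092^0.29 ≈ 1.5576.

y_gold ≈ 1.558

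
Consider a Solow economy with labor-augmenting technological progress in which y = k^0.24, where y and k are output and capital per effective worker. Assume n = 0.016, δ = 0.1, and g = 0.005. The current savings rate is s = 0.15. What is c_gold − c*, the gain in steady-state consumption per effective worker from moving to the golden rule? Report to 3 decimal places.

Δc ≈ 0.034

The effective depreciation rate is n + g + δ = 0.016 + 0.005 + 0.1 = 0.121.
Current steady state (s = 0.15): k* = (0.15/0.121)^(1/0.76) ≈ 1.3267, y* = 1.3267^0.24 ≈ 1.0702, c* = (1−0.15)·1.0702 ≈ 0.9097.
Maximizing c = f(k) − (n+g+δ)·k gives f'(k) = n+g+δ, i.e. 0.24·k^(0.24−1) = 0.121, so k_gold = (0.24/0.121)^(1/0.76) ≈ 2.4624.
y_gold = 2.4624^0.24 ≈ 1.2414, c_gold = y_gold − 0.121·k_gold ≈ 0.9435.
Gain: Δc = 0.9435 − 0.9097 ≈ 0.0338.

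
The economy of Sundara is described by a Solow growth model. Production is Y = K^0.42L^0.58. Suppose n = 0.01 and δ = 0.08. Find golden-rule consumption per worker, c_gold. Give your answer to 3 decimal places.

n + δ = 0.01 + 0.08 = 0.09.
Setting f'(k) = n+δ gives 0.42·k^(0.42−1) = 0.09, hence k_gold = (0.42/0.09)^(1/0.58) ≈ 14.2384.
y_gold = 14.2384^0.42 ≈ 3.0511.
c_gold = y_gold − (n+δ)·k_gold = 3.0511 − 0.09·14.2384 ≈ 1.7696.

c_gold ≈ 1.770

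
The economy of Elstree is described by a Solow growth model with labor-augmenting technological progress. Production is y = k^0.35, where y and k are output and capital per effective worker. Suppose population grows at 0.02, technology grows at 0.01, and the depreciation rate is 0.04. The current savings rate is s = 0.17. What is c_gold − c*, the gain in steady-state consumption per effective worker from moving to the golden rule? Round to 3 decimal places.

Break-even investment rate: n + g + δ = 0.02 + 0.01 + 0.04 = 0.07.
Current steady state (s = 0.17): k* = (0.17/0.07)^(1/0.65) ≈ 3.9160, y* = 3.9160^0.35 ≈ 1.6125, c* = (1−0.17)·1.6125 ≈ 1.3384.
Maximizing c = f(k) − (n+g+δ)·k gives f'(k) = n+g+δ, i.e. 0.35·k^(0.35−1) = 0.07, so k_gold = (0.35/0.07)^(1/0.65) ≈ 11.8943.
y_gold = 11.8943^0.35 ≈ 2.3789, c_gold = y_gold − 0.07·k_gold ≈ 1.5463.
Gain: Δc = 1.5463 − 1.3384 ≈ 0.2079.

Δc ≈ 0.208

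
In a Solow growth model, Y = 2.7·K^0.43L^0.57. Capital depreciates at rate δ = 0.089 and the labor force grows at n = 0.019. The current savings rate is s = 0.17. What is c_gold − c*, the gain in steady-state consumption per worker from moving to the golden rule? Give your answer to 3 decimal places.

Break-even investment rate: n + δ = 0.019 + 0.089 = 0.108.
Current steady state (s = 0.17): k* = (0.17·2.7/0.108)^(1/0.57) ≈ 12.6601, y* = 2.7·12.6601^0.43 ≈ 8.0429, c* = (1−0.17)·8.0429 ≈ 6.6756.
Maximizing c = f(k) − (n+δ)·k gives f'(k) = n+δ, i.e. 0.43·2.7·k^(0.43−1) = 0.108, so k_gold = (0.43·2.7/0.108)^(1/0.57) ≈ 64.4894.
y_gold = 2.7·64.4894^0.43 ≈ 16.1973, c_gold = y_gold − 0.108·k_gold ≈ 9.2325.
Gain: Δc = 9.2325 − 6.6756 ≈ 2.5569.

Δc ≈ 2.557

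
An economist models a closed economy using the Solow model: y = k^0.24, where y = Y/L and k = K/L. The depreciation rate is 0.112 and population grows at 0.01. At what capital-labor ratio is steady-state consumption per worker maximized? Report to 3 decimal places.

k_gold ≈ 2.436

The effective depreciation rate is n + δ = 0.01 + 0.112 = 0.122.
Golden rule sets MPK = n+δ: 0.24·k^(0.24−1) = 0.122, so k_gold = (0.24/0.122)^(1/0.76) ≈ 2.4358.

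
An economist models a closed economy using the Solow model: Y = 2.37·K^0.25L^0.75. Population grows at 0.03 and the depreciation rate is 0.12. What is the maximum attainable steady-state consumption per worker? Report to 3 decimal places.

Break-even investment rate: n + δ = 0.03 + 0.12 = 0.15.
Maximizing c = f(k) − (n+δ)·k gives f'(k) = n+δ, i.e. 0.25·2.37·k^(0.25−1) = 0.15, so k_gold = (0.25·2.37/0.15)^(1/0.75) ≈ 6.2440.
y_gold = 2.37·6.2440^0.25 ≈ 3.7464.
c_gold = y_gold − (n+δ)·k_gold = 3.7464 − 0.15·6.2440 ≈ 2.8098.

c_gold ≈ 2.810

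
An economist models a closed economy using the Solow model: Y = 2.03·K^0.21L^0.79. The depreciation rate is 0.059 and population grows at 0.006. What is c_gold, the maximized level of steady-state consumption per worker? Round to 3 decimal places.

Break-even investment rate: n + δ = 0.006 + 0.059 = 0.065.
Golden rule sets MPK = n+δ: 0.21·2.03·k^(0.21−1) = 0.065, so k_gold = (0.21·2.03/0.065)^(1/0.79) ≈ 10.8125.
y_gold = 2.03·10.8125^0.21 ≈ 3.3467.
c_gold = y_gold − (n+δ)·k_gold = 3.3467 − 0.065·10.8125 ≈ 2.6439.

c_gold ≈ 2.644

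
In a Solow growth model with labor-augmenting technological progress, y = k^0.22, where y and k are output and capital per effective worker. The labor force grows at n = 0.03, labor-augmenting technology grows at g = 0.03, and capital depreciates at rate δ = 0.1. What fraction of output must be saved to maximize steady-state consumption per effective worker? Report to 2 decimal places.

s_gold = 0.22

n + g + δ = 0.03 + 0.03 + 0.1 = 0.16.
At the golden rule MPK = n+g+δ, and in any Cobb-Douglas steady state s = (n+g+δ)·k/y = MPK·k/y = capital's share 0.22.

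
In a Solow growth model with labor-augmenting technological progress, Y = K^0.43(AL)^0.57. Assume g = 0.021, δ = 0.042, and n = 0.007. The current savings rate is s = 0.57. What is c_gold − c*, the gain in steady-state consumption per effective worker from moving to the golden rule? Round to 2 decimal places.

The effective depreciation rate is n + g + δ = 0.007 + 0.021 + 0.042 = 0.07.
Current steady state (s = 0.57): k* = (0.57/0.07)^(1/0.57) ≈ 39.6145, y* = 39.6145^0.43 ≈ 4.8649, c* = (1−0.57)·4.8649 ≈ 2.0919.
Golden rule sets MPK = n+g+δ: 0.43·k^(0.43−1) = 0.07, so k_gold = (0.43/0.07)^(1/0.57) ≈ 24.1605.
y_gold = 24.1605^0.43 ≈ 3.9331, c_gold = y_gold − 0.07·k_gold ≈ 2.2419.
Gain: Δc = 2.2419 − 2.0919 ≈ 0.1499.

Δc ≈ 0.15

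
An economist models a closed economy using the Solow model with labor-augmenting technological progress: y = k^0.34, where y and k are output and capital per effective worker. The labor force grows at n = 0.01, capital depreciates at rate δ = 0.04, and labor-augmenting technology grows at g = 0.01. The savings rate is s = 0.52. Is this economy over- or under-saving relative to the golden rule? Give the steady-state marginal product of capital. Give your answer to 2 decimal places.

Capital per effective worker breaks even when investment replaces (n + g + δ)·k; here n + g + δ = 0.06.
Steady-state k*: s·k^0.34 = 0.06·k gives k* = (0.52/0.06)^(1/0.66) ≈ 26.3626.
MPK = 0.34·26.3626^(-0.66) ≈ 0.0392.
MPK < n+g+δ = 0.06, so the economy is dynamically inefficient (over-saving).

over-saving; MPK ≈ 0.04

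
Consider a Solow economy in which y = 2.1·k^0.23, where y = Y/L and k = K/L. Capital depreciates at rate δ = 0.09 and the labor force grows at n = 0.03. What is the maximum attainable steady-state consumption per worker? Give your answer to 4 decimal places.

c_gold ≈ 2.4511

Break-even investment rate: n + δ = 0.03 + 0.09 = 0.12.
Golden rule sets MPK = n+δ: 0.23·2.1·k^(0.23−1) = 0.12, so k_gold = (0.23·2.1/0.12)^(1/0.77) ≈ 6.1011.
y_gold = 2.1·6.1011^0.23 ≈ 3.1832.
c_gold = y_gold − (n+δ)·k_gold = 3.1832 − 0.12·6.1011 ≈ 2.4511.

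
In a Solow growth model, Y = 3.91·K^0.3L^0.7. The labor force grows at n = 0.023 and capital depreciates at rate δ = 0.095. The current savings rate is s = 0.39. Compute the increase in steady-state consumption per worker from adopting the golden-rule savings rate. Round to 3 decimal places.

Δc ≈ 0.182

Capital per worker breaks even when investment replaces (n + δ)·k; here n + δ = 0.118.
Current steady state (s = 0.39): k* = (0.39·3.91/0.118)^(1/0.7) ≈ 38.6951, y* = 3.91·38.6951^0.3 ≈ 11.7078, c* = (1−0.39)·11.7078 ≈ 7.1417.
Golden rule sets MPK = n+δ: 0.3·3.91·k^(0.3−1) = 0.118, so k_gold = (0.3·3.91/0.118)^(1/0.7) ≈ 26.5999.
y_gold = 3.91·26.5999^0.3 ≈ 10.4626, c_gold = y_gold − 0.118·k_gold ≈ 7.3238.
Gain: Δc = 7.3238 − 7.1417 ≈ 0.1821.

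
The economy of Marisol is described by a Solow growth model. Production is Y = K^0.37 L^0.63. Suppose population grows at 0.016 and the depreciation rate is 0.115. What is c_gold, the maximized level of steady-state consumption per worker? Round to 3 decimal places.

n + δ = 0.016 + 0.115 = 0.131.
At the golden rule the marginal product of capital equals n+δ: 0.37·k^(0.37−1) = 0.131. Solving, k_gold = (0.37/0.131)^(1/0.63) ≈ 5.1971.
y_gold = 5.1971^0.37 ≈ 1.8401.
c_gold = y_gold − (n+δ)·k_gold = 1.8401 − 0.131·5.1971 ≈ 1.1592.

c_gold ≈ 1.159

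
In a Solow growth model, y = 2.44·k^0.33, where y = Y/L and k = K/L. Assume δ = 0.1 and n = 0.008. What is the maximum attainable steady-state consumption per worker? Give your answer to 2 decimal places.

c_gold ≈ 4.40

The effective depreciation rate is n + δ = 0.008 + 0.1 = 0.108.
Setting f'(k) = n+δ gives 0.33·2.44·k^(0.33−1) = 0.108, hence k_gold = (0.33·2.44/0.108)^(1/0.67) ≈ 20.0544.
y_gold = 2.44·20.0544^0.33 ≈ 6.5632.
c_gold = y_gold − (n+δ)·k_gold = 6.5632 − 0.108·20.0544 ≈ 4.3974.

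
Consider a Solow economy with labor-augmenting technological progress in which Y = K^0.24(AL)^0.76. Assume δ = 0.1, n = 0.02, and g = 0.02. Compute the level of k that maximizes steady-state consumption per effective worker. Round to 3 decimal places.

The effective depreciation rate is n + g + δ = 0.02 + 0.02 + 0.1 = 0.14.
Maximizing c = f(k) − (n+g+δ)·k gives f'(k) = n+g+δ, i.e. 0.24·k^(0.24−1) = 0.14, so k_gold = (0.24/0.14)^(1/0.76) ≈ 2.0324.

k_gold ≈ 2.032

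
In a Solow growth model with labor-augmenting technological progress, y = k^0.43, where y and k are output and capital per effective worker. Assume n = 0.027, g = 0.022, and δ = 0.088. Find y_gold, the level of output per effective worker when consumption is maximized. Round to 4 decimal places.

y_gold ≈ 2.3700

Capital per effective worker breaks even when investment replaces (n + g + δ)·k; here n + g + δ = 0.137.
Maximizing c = f(k) − (n+g+δ)·k gives f'(k) = n+g+δ, i.e. 0.43·k^(0.43−1) = 0.137, so k_gold = (0.43/0.137)^(1/0.57) ≈ 7.4385.
Output: y_gold = k_gold^0.43 = 7.4385^0.43 ≈ 2.3700.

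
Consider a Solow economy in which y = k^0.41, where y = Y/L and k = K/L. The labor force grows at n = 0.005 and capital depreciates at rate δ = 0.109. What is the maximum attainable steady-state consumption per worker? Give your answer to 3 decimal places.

n + δ = 0.005 + 0.109 = 0.114.
Maximizing c = f(k) − (n+δ)·k gives f'(k) = n+δ, i.e. 0.41·k^(0.41−1) = 0.114, so k_gold = (0.41/0.114)^(1/0.59) ≈ 8.7532.
y_gold = 8.7532^0.41 ≈ 2.4338.
c_gold = y_gold − (n+δ)·k_gold = 2.4338 − 0.114·8.7532 ≈ 1.4360.

c_gold ≈ 1.436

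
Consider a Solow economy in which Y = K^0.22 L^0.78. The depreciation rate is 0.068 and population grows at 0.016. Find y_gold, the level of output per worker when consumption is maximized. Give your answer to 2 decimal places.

Break-even investment rate: n + δ = 0.016 + 0.068 = 0.084.
At the golden rule the marginal product of capital equals n+δ: 0.22·k^(0.22−1) = 0.084. Solving, k_gold = (0.22/0.084)^(1/0.78) ≈ 3.4362.
Output: y_gold = k_gold^0.22 = 3.4362^0.22 ≈ 1.3120.

y_gold ≈ 1.31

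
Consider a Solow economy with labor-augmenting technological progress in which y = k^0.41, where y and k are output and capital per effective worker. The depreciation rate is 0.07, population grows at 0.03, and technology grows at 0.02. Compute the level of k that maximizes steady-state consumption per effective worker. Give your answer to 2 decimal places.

k_gold ≈ 8.02

Capital per effective worker breaks even when investment replaces (n + g + δ)·k; here n + g + δ = 0.12.
At the golden rule the marginal product of capital equals n+g+δ: 0.41·k^(0.41−1) = 0.12. Solving, k_gold = (0.41/0.12)^(1/0.59) ≈ 8.0244.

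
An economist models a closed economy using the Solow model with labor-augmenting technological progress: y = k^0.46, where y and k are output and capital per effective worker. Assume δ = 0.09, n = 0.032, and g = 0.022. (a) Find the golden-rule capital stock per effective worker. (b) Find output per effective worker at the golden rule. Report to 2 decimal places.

(a) k_gold ≈ 8.59; (b) y_gold ≈ 2.69

The effective depreciation rate is n + g + δ = 0.032 + 0.022 + 0.09 = 0.144.
Setting f'(k) = n+g+δ gives 0.46·k^(0.46−1) = 0.144, hence k_gold = (0.46/0.144)^(1/0.54) ≈ 8.5914.
y_gold = 8.5914^0.46 ≈ 2.6895.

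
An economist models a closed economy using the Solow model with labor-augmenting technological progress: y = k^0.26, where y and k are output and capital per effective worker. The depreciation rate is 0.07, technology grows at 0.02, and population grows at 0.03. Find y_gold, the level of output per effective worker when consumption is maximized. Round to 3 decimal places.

Break-even investment rate: n + g + δ = 0.03 + 0.02 + 0.07 = 0.12.
Golden rule sets MPK = n+g+δ: 0.26·k^(0.26−1) = 0.12, so k_gold = (0.26/0.12)^(1/0.74) ≈ 2.8430.
Output: y_gold = k_gold^0.26 = 2.8430^0.26 ≈ 1.3121.

y_gold ≈ 1.312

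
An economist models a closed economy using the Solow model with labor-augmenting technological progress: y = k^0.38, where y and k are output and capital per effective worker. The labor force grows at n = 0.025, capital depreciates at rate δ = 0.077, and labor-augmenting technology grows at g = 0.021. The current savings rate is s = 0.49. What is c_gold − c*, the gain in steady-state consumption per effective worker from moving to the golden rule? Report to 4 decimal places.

Δc ≈ 0.0479

The effective depreciation rate is n + g + δ = 0.025 + 0.021 + 0.077 = 0.123.
Current steady state (s = 0.49): k* = (0.49/0.123)^(1/0.62) ≈ 9.2942, y* = 9.2942^0.38 ≈ 2.3330, c* = (1−0.49)·2.3330 ≈ 1.1898.
Maximizing c = f(k) − (n+g+δ)·k gives f'(k) = n+g+δ, i.e. 0.38·k^(0.38−1) = 0.123, so k_gold = (0.38/0.123)^(1/0.62) ≈ 6.1677.
y_gold = 6.1677^0.38 ≈ 1.9964, c_gold = y_gold − 0.123·k_gold ≈ 1.2378.
Gain: Δc = 1.2378 − 1.1898 ≈ 0.0479.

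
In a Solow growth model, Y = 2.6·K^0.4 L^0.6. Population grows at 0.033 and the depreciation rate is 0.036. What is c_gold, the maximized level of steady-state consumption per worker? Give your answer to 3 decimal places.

c_gold ≈ 9.519

Capital per worker breaks even when investment replaces (n + δ)·k; here n + δ = 0.069.
Golden rule sets MPK = n+δ: 0.4·2.6·k^(0.4−1) = 0.069, so k_gold = (0.4·2.6/0.069)^(1/0.6) ≈ 91.9688.
y_gold = 2.6·91.9688^0.4 ≈ 15.8646.
c_gold = y_gold − (n+δ)·k_gold = 15.8646 − 0.069·91.9688 ≈ 9.5188.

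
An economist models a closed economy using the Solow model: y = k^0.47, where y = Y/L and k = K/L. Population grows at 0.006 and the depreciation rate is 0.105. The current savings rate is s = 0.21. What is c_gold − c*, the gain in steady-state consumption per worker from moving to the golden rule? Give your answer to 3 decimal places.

Capital per worker breaks even when investment replaces (n + δ)·k; here n + δ = 0.111.
Current steady state (s = 0.21): k* = (0.21/0.111)^(1/0.53) ≈ 3.3300, y* = 3.3300^0.47 ≈ 1.7601, c* = (1−0.21)·1.7601 ≈ 1.3905.
At the golden rule the marginal product of capital equals n+δ: 0.47·k^(0.47−1) = 0.111. Solving, k_gold = (0.47/0.111)^(1/0.53) ≈ 15.2263.
y_gold = 15.2263^0.47 ≈ 3.5960, c_gold = y_gold − 0.111·k_gold ≈ 1.9059.
Gain: Δc = 1.9059 − 1.3905 ≈ 0.5154.

Δc ≈ 0.515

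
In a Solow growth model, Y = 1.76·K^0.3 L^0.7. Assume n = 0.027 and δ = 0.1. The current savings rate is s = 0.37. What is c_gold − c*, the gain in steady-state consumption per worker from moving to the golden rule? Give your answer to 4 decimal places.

Δc ≈ 0.0349

Capital per worker breaks even when investment replaces (n + δ)·k; here n + δ = 0.127.
Current steady state (s = 0.37): k* = (0.37·1.76/0.127)^(1/0.7) ≈ 10.3314, y* = 1.76·10.3314^0.3 ≈ 3.5462, c* = (1−0.37)·3.5462 ≈ 2.2341.
At the golden rule the marginal product of capital equals n+δ: 0.3·1.76·k^(0.3−1) = 0.127. Solving, k_gold = (0.3·1.76/0.127)^(1/0.7) ≈ 7.6567.
y_gold = 1.76·7.6567^0.3 ≈ 3.2413, c_gold = y_gold − 0.127·k_gold ≈ 2.2689.
Gain: Δc = 2.2689 − 2.2341 ≈ 0.0349.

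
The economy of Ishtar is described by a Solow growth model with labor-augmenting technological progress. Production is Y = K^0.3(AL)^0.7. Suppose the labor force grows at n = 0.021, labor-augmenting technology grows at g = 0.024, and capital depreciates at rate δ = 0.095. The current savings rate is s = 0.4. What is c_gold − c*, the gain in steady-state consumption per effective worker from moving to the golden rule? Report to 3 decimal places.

Break-even investment rate: n + g + δ = 0.021 + 0.024 + 0.095 = 0.14.
Current steady state (s = 0.4): k* = (0.4/0.14)^(1/0.7) ≈ 4.4806, y* = 4.4806^0.3 ≈ 1.5682, c* = (1−0.4)·1.5682 ≈ 0.9409.
At the golden rule the marginal product of capital equals n+g+δ: 0.3·k^(0.3−1) = 0.14. Solving, k_gold = (0.3/0.14)^(1/0.7) ≈ 2.9706.
y_gold = 2.9706^0.3 ≈ 1.3863, c_gold = y_gold − 0.14·k_gold ≈ 0.9704.
Gain: Δc = 0.9704 − 0.9409 ≈ 0.0295.

Δc ≈ 0.029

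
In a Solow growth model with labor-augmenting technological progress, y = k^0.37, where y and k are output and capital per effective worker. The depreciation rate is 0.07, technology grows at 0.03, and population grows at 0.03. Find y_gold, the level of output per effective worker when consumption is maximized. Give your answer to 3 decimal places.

Break-even investment rate: n + g + δ = 0.03 + 0.03 + 0.07 = 0.13.
Golden rule sets MPK = n+g+δ: 0.37·k^(0.37−1) = 0.13, so k_gold = (0.37/0.13)^(1/0.63) ≈ 5.2607.
Output: y_gold = k_gold^0.37 = 5.2607^0.37 ≈ 1.8484.

y_gold ≈ 1.848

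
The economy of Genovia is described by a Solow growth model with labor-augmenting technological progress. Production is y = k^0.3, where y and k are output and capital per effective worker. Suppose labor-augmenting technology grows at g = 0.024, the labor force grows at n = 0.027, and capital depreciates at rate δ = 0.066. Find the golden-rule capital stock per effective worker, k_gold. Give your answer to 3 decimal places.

k_gold ≈ 3.839

Break-even investment rate: n + g + δ = 0.027 + 0.024 + 0.066 = 0.117.
Golden rule sets MPK = n+g+δ: 0.3·k^(0.3−1) = 0.117, so k_gold = (0.3/0.117)^(1/0.7) ≈ 3.8388.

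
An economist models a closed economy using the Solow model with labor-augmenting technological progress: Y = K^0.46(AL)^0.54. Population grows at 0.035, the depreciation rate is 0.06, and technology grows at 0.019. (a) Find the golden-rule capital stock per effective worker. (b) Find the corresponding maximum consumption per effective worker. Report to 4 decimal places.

(a) k_gold ≈ 13.2419; (b) c_gold ≈ 1.7721

Break-even investment rate: n + g + δ = 0.035 + 0.019 + 0.06 = 0.114.
At the golden rule the marginal product of capital equals n+g+δ: 0.46·k^(0.46−1) = 0.114. Solving, k_gold = (0.46/0.114)^(1/0.54) ≈ 13.2419.
y_gold = 13.2419^0.46 ≈ 3.2817; c_gold = y_gold − 0.114·k_gold ≈ 1.7721.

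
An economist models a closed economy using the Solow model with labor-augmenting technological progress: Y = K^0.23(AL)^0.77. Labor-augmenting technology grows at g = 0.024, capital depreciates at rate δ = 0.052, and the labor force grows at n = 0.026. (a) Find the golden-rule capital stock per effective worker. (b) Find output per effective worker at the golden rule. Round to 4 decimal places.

Capital per effective worker breaks even when investment replaces (n + g + δ)·k; here n + g + δ = 0.102.
At the golden rule the marginal product of capital equals n+g+δ: 0.23·k^(0.23−1) = 0.102. Solving, k_gold = (0.23/0.102)^(1/0.77) ≈ 2.8748.
y_gold = 2.8748^0.23 ≈ 1.2749.

(a) k_gold ≈ 2.8748; (b) y_gold ≈ 1.2749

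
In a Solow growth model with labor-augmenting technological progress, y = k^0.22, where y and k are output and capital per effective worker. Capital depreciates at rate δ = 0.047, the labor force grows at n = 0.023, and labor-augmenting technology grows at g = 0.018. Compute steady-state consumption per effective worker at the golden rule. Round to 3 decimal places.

c_gold ≈ 1.010

Break-even investment rate: n + g + δ = 0.023 + 0.018 + 0.047 = 0.088.
Maximizing c = f(k) − (n+g+δ)·k gives f'(k) = n+g+δ, i.e. 0.22·k^(0.22−1) = 0.088, so k_gold = (0.22/0.088)^(1/0.78) ≈ 3.2373.
y_gold = 3.2373^0.22 ≈ 1.2949.
c_gold = y_gold − (n+g+δ)·k_gold = 1.2949 − 0.088·3.2373 ≈ 1.0100.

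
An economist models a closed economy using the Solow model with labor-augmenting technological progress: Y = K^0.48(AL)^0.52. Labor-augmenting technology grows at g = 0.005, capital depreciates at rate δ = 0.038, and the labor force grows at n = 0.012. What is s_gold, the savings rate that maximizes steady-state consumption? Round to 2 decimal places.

n + g + δ = 0.012 + 0.005 + 0.038 = 0.055.
At the golden rule MPK = n+g+δ, and in any Cobb-Douglas steady state s = (n+g+δ)·k/y = MPK·k/y = capital's share 0.48.

s_gold = 0.48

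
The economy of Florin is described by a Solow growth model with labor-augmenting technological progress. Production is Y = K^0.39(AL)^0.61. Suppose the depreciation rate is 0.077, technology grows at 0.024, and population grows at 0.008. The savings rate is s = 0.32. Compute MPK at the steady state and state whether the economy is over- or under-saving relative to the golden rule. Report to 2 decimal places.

The effective depreciation rate is n + g + δ = 0.008 + 0.024 + 0.077 = 0.109.
Steady-state k*: s·k^0.39 = 0.109·k gives k* = (0.32/0.109)^(1/0.61) ≈ 5.8447.
MPK = 0.39·5.8447^(-0.61) ≈ 0.1328.
MPK > n+g+δ = 0.109, so the economy is dynamically efficient (under-saving).

under-saving; MPK ≈ 0.13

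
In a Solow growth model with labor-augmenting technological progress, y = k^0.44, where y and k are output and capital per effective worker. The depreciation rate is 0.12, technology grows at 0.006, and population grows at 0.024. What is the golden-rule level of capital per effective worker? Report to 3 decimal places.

k_gold ≈ 6.832

n + g + δ = 0.024 + 0.006 + 0.12 = 0.15.
Golden rule sets MPK = n+g+δ: 0.44·k^(0.44−1) = 0.15, so k_gold = (0.44/0.15)^(1/0.56) ≈ 6.8324.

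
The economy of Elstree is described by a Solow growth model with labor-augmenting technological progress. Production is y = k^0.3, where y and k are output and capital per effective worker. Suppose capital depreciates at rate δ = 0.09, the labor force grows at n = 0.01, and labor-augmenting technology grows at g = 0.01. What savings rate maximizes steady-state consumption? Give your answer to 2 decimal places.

s_gold = 0.30

The effective depreciation rate is n + g + δ = 0.01 + 0.01 + 0.09 = 0.11.
At the golden rule MPK = n+g+δ, and in any Cobb-Douglas steady state s = (n+g+δ)·k/y = MPK·k/y = capital's share 0.3.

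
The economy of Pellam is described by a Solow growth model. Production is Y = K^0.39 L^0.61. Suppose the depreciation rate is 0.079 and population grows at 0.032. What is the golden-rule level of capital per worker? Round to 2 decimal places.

k_gold ≈ 7.85

Break-even investment rate: n + δ = 0.032 + 0.079 = 0.111.
At the golden rule the marginal product of capital equals n+δ: 0.39·k^(0.39−1) = 0.111. Solving, k_gold = (0.39/0.111)^(1/0.61) ≈ 7.8462.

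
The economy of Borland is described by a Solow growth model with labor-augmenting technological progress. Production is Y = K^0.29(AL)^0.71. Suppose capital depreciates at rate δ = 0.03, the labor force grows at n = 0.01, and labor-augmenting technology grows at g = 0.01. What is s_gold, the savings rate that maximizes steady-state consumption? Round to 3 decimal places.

s_gold = 0.290

n + g + δ = 0.01 + 0.01 + 0.03 = 0.05.
At the golden rule MPK = n+g+δ, and in any Cobb-Douglas steady state s = (n+g+δ)·k/y = MPK·k/y = capital's share 0.29.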